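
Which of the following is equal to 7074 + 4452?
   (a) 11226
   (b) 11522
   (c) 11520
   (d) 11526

7074 + 4452 = 11526
d) 11526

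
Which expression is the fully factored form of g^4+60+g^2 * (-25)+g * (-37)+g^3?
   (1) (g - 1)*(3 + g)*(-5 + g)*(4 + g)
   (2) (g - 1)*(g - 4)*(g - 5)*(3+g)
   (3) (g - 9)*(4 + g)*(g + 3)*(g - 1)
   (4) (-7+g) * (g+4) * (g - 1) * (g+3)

We need to factor g^4+60+g^2 * (-25)+g * (-37)+g^3.
The factored form is (g - 1)*(3 + g)*(-5 + g)*(4 + g).
1) (g - 1)*(3 + g)*(-5 + g)*(4 + g)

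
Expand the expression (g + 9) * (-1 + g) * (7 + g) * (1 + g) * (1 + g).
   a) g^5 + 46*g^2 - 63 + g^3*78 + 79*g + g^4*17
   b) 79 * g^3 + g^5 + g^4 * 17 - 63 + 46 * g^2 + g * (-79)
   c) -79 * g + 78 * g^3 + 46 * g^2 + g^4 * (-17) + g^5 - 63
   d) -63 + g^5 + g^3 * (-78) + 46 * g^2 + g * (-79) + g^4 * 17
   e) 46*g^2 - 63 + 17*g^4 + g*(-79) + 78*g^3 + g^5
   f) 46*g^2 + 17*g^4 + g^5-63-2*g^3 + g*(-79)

Expanding (g + 9) * (-1 + g) * (7 + g) * (1 + g) * (1 + g):
= 46*g^2 - 63 + 17*g^4 + g*(-79) + 78*g^3 + g^5
e) 46*g^2 - 63 + 17*g^4 + g*(-79) + 78*g^3 + g^5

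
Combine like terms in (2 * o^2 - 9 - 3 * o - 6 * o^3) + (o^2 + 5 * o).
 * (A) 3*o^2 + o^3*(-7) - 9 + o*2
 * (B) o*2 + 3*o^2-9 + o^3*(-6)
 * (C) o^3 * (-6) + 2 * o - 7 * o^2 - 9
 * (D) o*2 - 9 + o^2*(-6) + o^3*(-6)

Adding the polynomials and combining like terms:
(2*o^2 - 9 - 3*o - 6*o^3) + (o^2 + 5*o)
= o*2 + 3*o^2-9 + o^3*(-6)
B) o*2 + 3*o^2-9 + o^3*(-6)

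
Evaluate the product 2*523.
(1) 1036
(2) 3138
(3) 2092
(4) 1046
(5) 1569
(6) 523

2 * 523 = 1046
4) 1046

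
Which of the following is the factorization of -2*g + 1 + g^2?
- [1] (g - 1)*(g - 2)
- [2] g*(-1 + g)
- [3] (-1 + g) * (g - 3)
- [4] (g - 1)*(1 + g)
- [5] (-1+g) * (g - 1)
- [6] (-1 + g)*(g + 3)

We need to factor -2*g + 1 + g^2.
The factored form is (-1+g) * (g - 1).
5) (-1+g) * (g - 1)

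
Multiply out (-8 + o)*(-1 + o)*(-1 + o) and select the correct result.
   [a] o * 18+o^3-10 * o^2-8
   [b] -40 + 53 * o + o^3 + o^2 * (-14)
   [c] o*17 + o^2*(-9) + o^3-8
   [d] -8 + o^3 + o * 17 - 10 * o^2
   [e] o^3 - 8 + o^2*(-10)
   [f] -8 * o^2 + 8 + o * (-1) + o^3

Expanding (-8 + o)*(-1 + o)*(-1 + o):
= -8 + o^3 + o * 17 - 10 * o^2
d) -8 + o^3 + o * 17 - 10 * o^2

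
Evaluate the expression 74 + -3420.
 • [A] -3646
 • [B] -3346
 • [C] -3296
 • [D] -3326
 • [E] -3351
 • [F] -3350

74 + -3420 = -3346
B) -3346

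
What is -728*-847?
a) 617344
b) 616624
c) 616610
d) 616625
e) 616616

-728 * -847 = 616616
e) 616616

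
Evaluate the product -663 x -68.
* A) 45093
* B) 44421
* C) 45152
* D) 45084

-663 * -68 = 45084
D) 45084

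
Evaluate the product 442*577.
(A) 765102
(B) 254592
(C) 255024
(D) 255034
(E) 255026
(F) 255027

442 * 577 = 255034
D) 255034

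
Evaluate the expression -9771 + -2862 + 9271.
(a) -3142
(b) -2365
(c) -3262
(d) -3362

First: -9771 + -2862 = -12633
Then: -12633 + 9271 = -3362
d) -3362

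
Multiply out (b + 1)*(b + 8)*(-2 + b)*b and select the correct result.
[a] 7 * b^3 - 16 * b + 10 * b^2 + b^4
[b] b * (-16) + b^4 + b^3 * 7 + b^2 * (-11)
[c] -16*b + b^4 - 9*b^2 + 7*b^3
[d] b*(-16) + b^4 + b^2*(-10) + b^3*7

Expanding (b + 1)*(b + 8)*(-2 + b)*b:
= b*(-16) + b^4 + b^2*(-10) + b^3*7
d) b*(-16) + b^4 + b^2*(-10) + b^3*7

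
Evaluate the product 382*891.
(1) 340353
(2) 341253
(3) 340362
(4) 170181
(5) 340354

382 * 891 = 340362
3) 340362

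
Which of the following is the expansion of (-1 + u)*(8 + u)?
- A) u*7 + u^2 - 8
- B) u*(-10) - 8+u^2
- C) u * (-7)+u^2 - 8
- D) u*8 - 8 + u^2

Expanding (-1 + u)*(8 + u):
= u*7 + u^2 - 8
A) u*7 + u^2 - 8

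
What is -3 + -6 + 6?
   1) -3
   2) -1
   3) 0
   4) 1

First: -3 + -6 = -9
Then: -9 + 6 = -3
1) -3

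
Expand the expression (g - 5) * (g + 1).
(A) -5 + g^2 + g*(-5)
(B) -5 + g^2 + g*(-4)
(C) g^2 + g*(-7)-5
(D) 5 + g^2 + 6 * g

Expanding (g - 5) * (g + 1):
= -5 + g^2 + g*(-4)
B) -5 + g^2 + g*(-4)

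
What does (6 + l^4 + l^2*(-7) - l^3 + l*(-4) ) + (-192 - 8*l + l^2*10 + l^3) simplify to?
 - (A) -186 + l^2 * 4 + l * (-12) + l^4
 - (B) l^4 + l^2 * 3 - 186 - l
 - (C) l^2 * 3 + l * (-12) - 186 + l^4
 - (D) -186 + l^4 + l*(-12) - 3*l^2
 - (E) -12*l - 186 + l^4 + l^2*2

Adding the polynomials and combining like terms:
(6 + l^4 + l^2*(-7) - l^3 + l*(-4)) + (-192 - 8*l + l^2*10 + l^3)
= l^2 * 3 + l * (-12) - 186 + l^4
C) l^2 * 3 + l * (-12) - 186 + l^4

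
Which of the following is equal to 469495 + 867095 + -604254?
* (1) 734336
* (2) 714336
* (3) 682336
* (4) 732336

First: 469495 + 867095 = 1336590
Then: 1336590 + -604254 = 732336
4) 732336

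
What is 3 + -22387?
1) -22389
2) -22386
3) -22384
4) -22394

3 + -22387 = -22384
3) -22384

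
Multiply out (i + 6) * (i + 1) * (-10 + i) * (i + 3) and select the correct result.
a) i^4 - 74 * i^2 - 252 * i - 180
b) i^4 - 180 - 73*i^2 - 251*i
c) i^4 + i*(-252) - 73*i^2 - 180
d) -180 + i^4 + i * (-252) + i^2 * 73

Expanding (i + 6) * (i + 1) * (-10 + i) * (i + 3):
= i^4 + i*(-252) - 73*i^2 - 180
c) i^4 + i*(-252) - 73*i^2 - 180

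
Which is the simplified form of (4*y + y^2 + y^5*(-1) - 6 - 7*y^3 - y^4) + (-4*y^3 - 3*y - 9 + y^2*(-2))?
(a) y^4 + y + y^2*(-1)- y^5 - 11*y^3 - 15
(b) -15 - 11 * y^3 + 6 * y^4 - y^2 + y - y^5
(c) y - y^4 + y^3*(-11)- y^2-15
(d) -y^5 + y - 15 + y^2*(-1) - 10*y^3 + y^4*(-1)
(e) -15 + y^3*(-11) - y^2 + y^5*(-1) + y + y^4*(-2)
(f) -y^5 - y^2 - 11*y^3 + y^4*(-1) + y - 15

Adding the polynomials and combining like terms:
(4*y + y^2 + y^5*(-1) - 6 - 7*y^3 - y^4) + (-4*y^3 - 3*y - 9 + y^2*(-2))
= -y^5 - y^2 - 11*y^3 + y^4*(-1) + y - 15
f) -y^5 - y^2 - 11*y^3 + y^4*(-1) + y - 15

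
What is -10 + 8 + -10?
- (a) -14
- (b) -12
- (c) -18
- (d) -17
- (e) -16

First: -10 + 8 = -2
Then: -2 + -10 = -12
b) -12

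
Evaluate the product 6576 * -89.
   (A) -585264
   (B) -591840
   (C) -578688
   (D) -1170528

6576 * -89 = -585264
A) -585264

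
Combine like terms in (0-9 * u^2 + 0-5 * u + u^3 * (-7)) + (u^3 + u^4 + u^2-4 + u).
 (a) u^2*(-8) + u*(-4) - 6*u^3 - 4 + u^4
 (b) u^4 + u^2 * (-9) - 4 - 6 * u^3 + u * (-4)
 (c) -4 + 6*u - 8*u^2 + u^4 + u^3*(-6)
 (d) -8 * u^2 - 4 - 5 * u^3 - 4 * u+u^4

Adding the polynomials and combining like terms:
(0 - 9*u^2 + 0 - 5*u + u^3*(-7)) + (u^3 + u^4 + u^2 - 4 + u)
= u^2*(-8) + u*(-4) - 6*u^3 - 4 + u^4
a) u^2*(-8) + u*(-4) - 6*u^3 - 4 + u^4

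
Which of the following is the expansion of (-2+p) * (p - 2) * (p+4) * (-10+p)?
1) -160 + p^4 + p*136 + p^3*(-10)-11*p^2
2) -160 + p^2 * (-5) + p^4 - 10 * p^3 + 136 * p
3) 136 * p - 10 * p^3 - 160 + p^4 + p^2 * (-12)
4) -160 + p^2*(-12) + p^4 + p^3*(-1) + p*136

Expanding (-2+p) * (p - 2) * (p+4) * (-10+p):
= 136 * p - 10 * p^3 - 160 + p^4 + p^2 * (-12)
3) 136 * p - 10 * p^3 - 160 + p^4 + p^2 * (-12)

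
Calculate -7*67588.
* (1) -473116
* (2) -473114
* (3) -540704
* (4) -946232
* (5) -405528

-7 * 67588 = -473116
1) -473116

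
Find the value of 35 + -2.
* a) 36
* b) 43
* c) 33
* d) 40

35 + -2 = 33
c) 33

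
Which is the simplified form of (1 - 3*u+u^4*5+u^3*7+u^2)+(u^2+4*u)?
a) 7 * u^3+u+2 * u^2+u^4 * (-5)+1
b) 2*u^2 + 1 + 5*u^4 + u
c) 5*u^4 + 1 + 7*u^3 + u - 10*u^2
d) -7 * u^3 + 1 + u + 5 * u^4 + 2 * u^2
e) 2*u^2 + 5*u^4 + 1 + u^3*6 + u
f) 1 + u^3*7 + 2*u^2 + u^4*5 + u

Adding the polynomials and combining like terms:
(1 - 3*u + u^4*5 + u^3*7 + u^2) + (u^2 + 4*u)
= 1 + u^3*7 + 2*u^2 + u^4*5 + u
f) 1 + u^3*7 + 2*u^2 + u^4*5 + u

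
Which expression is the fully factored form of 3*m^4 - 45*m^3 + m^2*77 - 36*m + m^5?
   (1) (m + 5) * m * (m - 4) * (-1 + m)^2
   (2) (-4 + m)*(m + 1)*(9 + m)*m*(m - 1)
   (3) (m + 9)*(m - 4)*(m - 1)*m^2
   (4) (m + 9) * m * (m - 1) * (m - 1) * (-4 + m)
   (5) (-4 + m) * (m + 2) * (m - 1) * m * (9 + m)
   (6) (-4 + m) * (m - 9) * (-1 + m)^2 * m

We need to factor 3*m^4 - 45*m^3 + m^2*77 - 36*m + m^5.
The factored form is (m + 9) * m * (m - 1) * (m - 1) * (-4 + m).
4) (m + 9) * m * (m - 1) * (m - 1) * (-4 + m)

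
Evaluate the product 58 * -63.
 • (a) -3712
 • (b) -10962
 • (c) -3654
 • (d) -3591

58 * -63 = -3654
c) -3654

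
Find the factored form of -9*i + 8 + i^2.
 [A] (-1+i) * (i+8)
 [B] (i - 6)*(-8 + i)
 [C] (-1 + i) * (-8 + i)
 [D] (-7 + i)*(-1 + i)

We need to factor -9*i + 8 + i^2.
The factored form is (-1 + i) * (-8 + i).
C) (-1 + i) * (-8 + i)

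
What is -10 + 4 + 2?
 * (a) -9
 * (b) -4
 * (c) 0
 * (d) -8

First: -10 + 4 = -6
Then: -6 + 2 = -4
b) -4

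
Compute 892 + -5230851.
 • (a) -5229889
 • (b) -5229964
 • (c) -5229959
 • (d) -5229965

892 + -5230851 = -5229959
c) -5229959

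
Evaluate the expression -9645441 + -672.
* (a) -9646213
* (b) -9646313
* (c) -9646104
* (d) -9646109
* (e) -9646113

-9645441 + -672 = -9646113
e) -9646113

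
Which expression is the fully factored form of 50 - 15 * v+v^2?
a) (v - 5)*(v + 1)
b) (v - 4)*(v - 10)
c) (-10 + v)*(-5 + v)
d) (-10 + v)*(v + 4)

We need to factor 50 - 15 * v+v^2.
The factored form is (-10 + v)*(-5 + v).
c) (-10 + v)*(-5 + v)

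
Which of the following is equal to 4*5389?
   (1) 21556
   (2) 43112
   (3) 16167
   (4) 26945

4 * 5389 = 21556
1) 21556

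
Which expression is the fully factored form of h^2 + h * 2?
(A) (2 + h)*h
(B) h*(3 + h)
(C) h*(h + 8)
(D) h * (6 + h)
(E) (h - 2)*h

We need to factor h^2 + h * 2.
The factored form is (2 + h)*h.
A) (2 + h)*h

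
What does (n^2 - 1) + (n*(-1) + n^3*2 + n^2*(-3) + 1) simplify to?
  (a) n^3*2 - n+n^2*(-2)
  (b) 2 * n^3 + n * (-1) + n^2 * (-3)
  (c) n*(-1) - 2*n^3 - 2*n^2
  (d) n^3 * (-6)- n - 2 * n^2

Adding the polynomials and combining like terms:
(n^2 - 1) + (n*(-1) + n^3*2 + n^2*(-3) + 1)
= n^3*2 - n+n^2*(-2)
a) n^3*2 - n+n^2*(-2)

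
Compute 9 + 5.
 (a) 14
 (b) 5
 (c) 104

9 + 5 = 14
a) 14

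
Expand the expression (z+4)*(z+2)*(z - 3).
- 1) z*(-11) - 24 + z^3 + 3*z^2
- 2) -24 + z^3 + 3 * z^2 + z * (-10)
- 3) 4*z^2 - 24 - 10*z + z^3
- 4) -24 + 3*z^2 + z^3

Expanding (z+4)*(z+2)*(z - 3):
= -24 + z^3 + 3 * z^2 + z * (-10)
2) -24 + z^3 + 3 * z^2 + z * (-10)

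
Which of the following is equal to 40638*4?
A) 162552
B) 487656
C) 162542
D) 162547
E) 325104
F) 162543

40638 * 4 = 162552
A) 162552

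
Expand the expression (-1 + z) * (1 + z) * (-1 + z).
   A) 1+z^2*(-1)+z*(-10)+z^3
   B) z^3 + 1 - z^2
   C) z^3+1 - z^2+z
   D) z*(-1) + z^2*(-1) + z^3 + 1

Expanding (-1 + z) * (1 + z) * (-1 + z):
= z*(-1) + z^2*(-1) + z^3 + 1
D) z*(-1) + z^2*(-1) + z^3 + 1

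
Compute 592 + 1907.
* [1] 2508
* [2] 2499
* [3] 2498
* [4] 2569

592 + 1907 = 2499
2) 2499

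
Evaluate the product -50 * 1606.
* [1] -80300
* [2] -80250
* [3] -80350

-50 * 1606 = -80300
1) -80300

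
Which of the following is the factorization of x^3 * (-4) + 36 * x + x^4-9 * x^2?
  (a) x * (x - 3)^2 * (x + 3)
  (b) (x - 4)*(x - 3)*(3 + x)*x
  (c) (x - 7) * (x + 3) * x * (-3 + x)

We need to factor x^3 * (-4) + 36 * x + x^4-9 * x^2.
The factored form is (x - 4)*(x - 3)*(3 + x)*x.
b) (x - 4)*(x - 3)*(3 + x)*x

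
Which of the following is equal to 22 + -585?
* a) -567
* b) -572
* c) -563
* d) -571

22 + -585 = -563
c) -563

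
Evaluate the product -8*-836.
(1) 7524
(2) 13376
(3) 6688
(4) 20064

-8 * -836 = 6688
3) 6688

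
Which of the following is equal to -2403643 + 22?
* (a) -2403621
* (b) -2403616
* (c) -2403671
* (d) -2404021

-2403643 + 22 = -2403621
a) -2403621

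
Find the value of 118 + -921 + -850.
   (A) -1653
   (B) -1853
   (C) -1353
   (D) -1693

First: 118 + -921 = -803
Then: -803 + -850 = -1653
A) -1653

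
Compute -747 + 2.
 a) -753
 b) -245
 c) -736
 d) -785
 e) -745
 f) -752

-747 + 2 = -745
e) -745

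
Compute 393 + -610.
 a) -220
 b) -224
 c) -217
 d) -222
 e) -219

393 + -610 = -217
c) -217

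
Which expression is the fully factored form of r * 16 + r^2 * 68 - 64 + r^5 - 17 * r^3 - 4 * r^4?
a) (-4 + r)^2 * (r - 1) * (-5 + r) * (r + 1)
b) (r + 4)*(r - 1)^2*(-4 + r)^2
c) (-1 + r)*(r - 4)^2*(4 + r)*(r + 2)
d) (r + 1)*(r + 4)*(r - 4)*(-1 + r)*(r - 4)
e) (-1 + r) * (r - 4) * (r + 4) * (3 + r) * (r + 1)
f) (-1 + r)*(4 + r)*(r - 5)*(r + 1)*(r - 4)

We need to factor r * 16 + r^2 * 68 - 64 + r^5 - 17 * r^3 - 4 * r^4.
The factored form is (r + 1)*(r + 4)*(r - 4)*(-1 + r)*(r - 4).
d) (r + 1)*(r + 4)*(r - 4)*(-1 + r)*(r - 4)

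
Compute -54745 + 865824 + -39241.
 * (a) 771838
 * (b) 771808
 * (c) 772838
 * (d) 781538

First: -54745 + 865824 = 811079
Then: 811079 + -39241 = 771838
a) 771838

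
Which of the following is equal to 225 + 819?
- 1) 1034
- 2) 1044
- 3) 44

225 + 819 = 1044
2) 1044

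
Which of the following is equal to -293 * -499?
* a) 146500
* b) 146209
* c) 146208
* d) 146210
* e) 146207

-293 * -499 = 146207
e) 146207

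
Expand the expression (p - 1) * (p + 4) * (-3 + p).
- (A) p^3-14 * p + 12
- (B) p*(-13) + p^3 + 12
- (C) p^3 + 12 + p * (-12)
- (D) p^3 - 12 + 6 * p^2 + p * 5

Expanding (p - 1) * (p + 4) * (-3 + p):
= p*(-13) + p^3 + 12
B) p*(-13) + p^3 + 12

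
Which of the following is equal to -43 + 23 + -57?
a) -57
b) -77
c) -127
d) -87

First: -43 + 23 = -20
Then: -20 + -57 = -77
b) -77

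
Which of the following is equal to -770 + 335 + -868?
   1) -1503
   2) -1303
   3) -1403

First: -770 + 335 = -435
Then: -435 + -868 = -1303
2) -1303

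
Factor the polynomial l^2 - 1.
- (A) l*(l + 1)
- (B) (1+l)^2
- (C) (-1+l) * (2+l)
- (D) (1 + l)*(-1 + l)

We need to factor l^2 - 1.
The factored form is (1 + l)*(-1 + l).
D) (1 + l)*(-1 + l)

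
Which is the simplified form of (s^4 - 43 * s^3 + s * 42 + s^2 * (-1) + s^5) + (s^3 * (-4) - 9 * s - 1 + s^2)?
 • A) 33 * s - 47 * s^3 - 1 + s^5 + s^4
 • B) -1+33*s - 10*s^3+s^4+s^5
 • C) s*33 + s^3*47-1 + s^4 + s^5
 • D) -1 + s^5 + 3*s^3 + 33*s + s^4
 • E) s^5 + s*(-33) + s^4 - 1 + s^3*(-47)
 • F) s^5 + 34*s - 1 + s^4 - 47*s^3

Adding the polynomials and combining like terms:
(s^4 - 43*s^3 + s*42 + s^2*(-1) + s^5) + (s^3*(-4) - 9*s - 1 + s^2)
= 33 * s - 47 * s^3 - 1 + s^5 + s^4
A) 33 * s - 47 * s^3 - 1 + s^5 + s^4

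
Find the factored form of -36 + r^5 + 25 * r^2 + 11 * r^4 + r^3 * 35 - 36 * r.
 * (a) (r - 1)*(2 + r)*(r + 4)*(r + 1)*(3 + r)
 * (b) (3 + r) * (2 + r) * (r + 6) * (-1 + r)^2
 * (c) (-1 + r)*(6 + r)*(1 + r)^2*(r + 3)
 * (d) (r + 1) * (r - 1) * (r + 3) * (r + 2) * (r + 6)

We need to factor -36 + r^5 + 25 * r^2 + 11 * r^4 + r^3 * 35 - 36 * r.
The factored form is (r + 1) * (r - 1) * (r + 3) * (r + 2) * (r + 6).
d) (r + 1) * (r - 1) * (r + 3) * (r + 2) * (r + 6)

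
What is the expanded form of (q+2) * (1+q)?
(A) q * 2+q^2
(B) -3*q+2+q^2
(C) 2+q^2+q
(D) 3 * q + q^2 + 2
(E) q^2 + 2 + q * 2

Expanding (q+2) * (1+q):
= 3 * q + q^2 + 2
D) 3 * q + q^2 + 2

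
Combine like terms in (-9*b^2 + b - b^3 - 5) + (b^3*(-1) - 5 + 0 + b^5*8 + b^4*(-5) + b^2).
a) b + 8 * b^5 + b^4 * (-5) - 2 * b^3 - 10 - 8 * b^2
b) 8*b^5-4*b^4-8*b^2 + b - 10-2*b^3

Adding the polynomials and combining like terms:
(-9*b^2 + b - b^3 - 5) + (b^3*(-1) - 5 + 0 + b^5*8 + b^4*(-5) + b^2)
= b + 8 * b^5 + b^4 * (-5) - 2 * b^3 - 10 - 8 * b^2
a) b + 8 * b^5 + b^4 * (-5) - 2 * b^3 - 10 - 8 * b^2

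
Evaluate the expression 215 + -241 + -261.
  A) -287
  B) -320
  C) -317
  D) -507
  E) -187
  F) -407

First: 215 + -241 = -26
Then: -26 + -261 = -287
A) -287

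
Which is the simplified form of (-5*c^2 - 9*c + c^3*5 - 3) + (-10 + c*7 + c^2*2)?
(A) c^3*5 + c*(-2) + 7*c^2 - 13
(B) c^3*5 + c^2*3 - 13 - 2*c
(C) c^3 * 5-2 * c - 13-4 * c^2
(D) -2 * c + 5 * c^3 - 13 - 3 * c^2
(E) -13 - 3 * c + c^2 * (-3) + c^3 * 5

Adding the polynomials and combining like terms:
(-5*c^2 - 9*c + c^3*5 - 3) + (-10 + c*7 + c^2*2)
= -2 * c + 5 * c^3 - 13 - 3 * c^2
D) -2 * c + 5 * c^3 - 13 - 3 * c^2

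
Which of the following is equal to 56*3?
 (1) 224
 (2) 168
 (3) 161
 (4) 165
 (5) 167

56 * 3 = 168
2) 168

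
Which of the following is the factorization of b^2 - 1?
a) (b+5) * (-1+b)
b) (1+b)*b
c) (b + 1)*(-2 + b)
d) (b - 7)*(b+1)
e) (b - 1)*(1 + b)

We need to factor b^2 - 1.
The factored form is (b - 1)*(1 + b).
e) (b - 1)*(1 + b)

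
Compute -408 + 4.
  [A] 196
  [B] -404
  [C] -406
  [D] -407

-408 + 4 = -404
B) -404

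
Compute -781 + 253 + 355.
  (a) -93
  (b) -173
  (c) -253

First: -781 + 253 = -528
Then: -528 + 355 = -173
b) -173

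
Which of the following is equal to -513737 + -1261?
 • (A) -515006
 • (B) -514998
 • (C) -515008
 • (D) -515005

-513737 + -1261 = -514998
B) -514998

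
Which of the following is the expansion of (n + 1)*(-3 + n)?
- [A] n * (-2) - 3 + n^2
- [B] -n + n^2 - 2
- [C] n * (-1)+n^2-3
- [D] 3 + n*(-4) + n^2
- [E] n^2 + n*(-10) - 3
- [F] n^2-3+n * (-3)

Expanding (n + 1)*(-3 + n):
= n * (-2) - 3 + n^2
A) n * (-2) - 3 + n^2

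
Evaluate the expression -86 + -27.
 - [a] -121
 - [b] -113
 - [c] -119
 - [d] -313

-86 + -27 = -113
b) -113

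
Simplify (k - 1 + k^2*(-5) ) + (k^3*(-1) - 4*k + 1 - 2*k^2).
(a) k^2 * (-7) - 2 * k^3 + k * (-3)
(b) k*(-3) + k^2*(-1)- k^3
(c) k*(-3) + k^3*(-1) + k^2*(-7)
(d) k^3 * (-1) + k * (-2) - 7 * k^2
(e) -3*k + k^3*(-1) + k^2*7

Adding the polynomials and combining like terms:
(k - 1 + k^2*(-5)) + (k^3*(-1) - 4*k + 1 - 2*k^2)
= k*(-3) + k^3*(-1) + k^2*(-7)
c) k*(-3) + k^3*(-1) + k^2*(-7)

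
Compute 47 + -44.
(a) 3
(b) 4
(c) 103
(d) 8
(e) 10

47 + -44 = 3
a) 3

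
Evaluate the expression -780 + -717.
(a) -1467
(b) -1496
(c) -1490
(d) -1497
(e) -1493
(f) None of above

-780 + -717 = -1497
d) -1497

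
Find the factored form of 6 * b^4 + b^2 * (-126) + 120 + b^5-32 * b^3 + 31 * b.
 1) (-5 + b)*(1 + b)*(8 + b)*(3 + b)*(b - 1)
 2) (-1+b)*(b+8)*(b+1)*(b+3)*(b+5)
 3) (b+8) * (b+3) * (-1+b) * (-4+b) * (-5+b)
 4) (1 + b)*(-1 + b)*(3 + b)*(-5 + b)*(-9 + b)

We need to factor 6 * b^4 + b^2 * (-126) + 120 + b^5-32 * b^3 + 31 * b.
The factored form is (-5 + b)*(1 + b)*(8 + b)*(3 + b)*(b - 1).
1) (-5 + b)*(1 + b)*(8 + b)*(3 + b)*(b - 1)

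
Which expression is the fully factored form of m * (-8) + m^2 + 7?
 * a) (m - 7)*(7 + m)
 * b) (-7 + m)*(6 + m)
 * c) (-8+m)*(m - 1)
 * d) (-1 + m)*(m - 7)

We need to factor m * (-8) + m^2 + 7.
The factored form is (-1 + m)*(m - 7).
d) (-1 + m)*(m - 7)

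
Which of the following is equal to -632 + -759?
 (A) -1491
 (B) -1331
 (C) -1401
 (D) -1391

-632 + -759 = -1391
D) -1391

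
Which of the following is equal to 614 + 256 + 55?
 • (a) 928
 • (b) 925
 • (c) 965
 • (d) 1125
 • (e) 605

First: 614 + 256 = 870
Then: 870 + 55 = 925
b) 925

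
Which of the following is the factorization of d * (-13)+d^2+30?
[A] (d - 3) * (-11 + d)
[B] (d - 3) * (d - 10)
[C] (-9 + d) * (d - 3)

We need to factor d * (-13)+d^2+30.
The factored form is (d - 3) * (d - 10).
B) (d - 3) * (d - 10)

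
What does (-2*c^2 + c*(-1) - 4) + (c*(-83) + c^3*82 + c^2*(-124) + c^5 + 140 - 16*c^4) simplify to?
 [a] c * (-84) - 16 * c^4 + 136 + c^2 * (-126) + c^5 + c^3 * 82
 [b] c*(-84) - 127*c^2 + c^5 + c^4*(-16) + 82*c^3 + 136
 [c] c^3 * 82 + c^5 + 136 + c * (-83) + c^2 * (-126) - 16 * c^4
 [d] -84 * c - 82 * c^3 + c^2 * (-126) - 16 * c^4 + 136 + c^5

Adding the polynomials and combining like terms:
(-2*c^2 + c*(-1) - 4) + (c*(-83) + c^3*82 + c^2*(-124) + c^5 + 140 - 16*c^4)
= c * (-84) - 16 * c^4 + 136 + c^2 * (-126) + c^5 + c^3 * 82
a) c * (-84) - 16 * c^4 + 136 + c^2 * (-126) + c^5 + c^3 * 82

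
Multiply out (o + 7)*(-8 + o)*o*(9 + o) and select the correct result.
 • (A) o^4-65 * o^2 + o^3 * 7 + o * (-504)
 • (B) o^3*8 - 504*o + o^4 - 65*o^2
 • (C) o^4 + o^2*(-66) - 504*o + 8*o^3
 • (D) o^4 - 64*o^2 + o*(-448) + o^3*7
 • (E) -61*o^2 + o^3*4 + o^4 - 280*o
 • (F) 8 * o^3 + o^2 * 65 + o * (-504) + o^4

Expanding (o + 7)*(-8 + o)*o*(9 + o):
= o^3*8 - 504*o + o^4 - 65*o^2
B) o^3*8 - 504*o + o^4 - 65*o^2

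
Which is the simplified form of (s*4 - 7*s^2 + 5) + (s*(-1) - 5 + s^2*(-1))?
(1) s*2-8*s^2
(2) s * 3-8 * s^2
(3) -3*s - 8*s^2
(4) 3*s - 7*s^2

Adding the polynomials and combining like terms:
(s*4 - 7*s^2 + 5) + (s*(-1) - 5 + s^2*(-1))
= s * 3-8 * s^2
2) s * 3-8 * s^2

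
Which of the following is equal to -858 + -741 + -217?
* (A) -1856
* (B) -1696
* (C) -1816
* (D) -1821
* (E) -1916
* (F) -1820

First: -858 + -741 = -1599
Then: -1599 + -217 = -1816
C) -1816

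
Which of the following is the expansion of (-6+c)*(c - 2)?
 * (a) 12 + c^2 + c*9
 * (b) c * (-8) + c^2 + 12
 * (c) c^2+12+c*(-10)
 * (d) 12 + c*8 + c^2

Expanding (-6+c)*(c - 2):
= c * (-8) + c^2 + 12
b) c * (-8) + c^2 + 12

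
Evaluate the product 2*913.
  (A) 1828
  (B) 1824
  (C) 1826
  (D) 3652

2 * 913 = 1826
C) 1826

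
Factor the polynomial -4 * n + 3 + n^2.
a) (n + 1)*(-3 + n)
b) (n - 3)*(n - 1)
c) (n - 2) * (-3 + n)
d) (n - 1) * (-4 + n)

We need to factor -4 * n + 3 + n^2.
The factored form is (n - 3)*(n - 1).
b) (n - 3)*(n - 1)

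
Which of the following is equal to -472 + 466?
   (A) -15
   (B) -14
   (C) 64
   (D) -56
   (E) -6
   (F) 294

-472 + 466 = -6
E) -6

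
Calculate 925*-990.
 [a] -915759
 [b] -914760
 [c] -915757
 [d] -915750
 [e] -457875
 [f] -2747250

925 * -990 = -915750
d) -915750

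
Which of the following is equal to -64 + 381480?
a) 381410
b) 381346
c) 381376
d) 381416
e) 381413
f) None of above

-64 + 381480 = 381416
d) 381416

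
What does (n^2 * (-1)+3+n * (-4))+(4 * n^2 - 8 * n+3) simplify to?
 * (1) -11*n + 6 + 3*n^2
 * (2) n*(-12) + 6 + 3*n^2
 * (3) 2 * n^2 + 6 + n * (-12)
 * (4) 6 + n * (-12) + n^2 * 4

Adding the polynomials and combining like terms:
(n^2*(-1) + 3 + n*(-4)) + (4*n^2 - 8*n + 3)
= n*(-12) + 6 + 3*n^2
2) n*(-12) + 6 + 3*n^2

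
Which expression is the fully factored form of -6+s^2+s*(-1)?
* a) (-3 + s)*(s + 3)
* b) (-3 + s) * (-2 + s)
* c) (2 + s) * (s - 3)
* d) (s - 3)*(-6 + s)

We need to factor -6+s^2+s*(-1).
The factored form is (2 + s) * (s - 3).
c) (2 + s) * (s - 3)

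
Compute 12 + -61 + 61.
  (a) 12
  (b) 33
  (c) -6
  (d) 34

First: 12 + -61 = -49
Then: -49 + 61 = 12
a) 12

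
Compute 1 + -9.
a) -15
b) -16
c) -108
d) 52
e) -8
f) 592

1 + -9 = -8
e) -8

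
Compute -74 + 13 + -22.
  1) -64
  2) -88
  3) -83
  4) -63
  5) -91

First: -74 + 13 = -61
Then: -61 + -22 = -83
3) -83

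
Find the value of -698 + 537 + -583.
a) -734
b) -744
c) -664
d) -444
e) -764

First: -698 + 537 = -161
Then: -161 + -583 = -744
b) -744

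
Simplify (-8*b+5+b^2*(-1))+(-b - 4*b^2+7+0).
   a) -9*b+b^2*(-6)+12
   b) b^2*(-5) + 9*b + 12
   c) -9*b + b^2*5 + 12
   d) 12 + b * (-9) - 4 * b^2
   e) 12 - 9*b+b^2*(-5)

Adding the polynomials and combining like terms:
(-8*b + 5 + b^2*(-1)) + (-b - 4*b^2 + 7 + 0)
= 12 - 9*b+b^2*(-5)
e) 12 - 9*b+b^2*(-5)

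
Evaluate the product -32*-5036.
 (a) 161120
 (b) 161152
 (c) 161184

-32 * -5036 = 161152
b) 161152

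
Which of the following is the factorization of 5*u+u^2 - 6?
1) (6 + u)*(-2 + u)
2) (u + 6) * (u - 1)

We need to factor 5*u+u^2 - 6.
The factored form is (u + 6) * (u - 1).
2) (u + 6) * (u - 1)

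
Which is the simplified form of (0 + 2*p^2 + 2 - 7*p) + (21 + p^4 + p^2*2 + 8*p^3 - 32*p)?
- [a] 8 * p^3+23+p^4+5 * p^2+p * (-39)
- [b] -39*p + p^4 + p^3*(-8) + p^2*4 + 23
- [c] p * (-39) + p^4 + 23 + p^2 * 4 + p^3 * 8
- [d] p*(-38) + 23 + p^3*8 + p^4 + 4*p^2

Adding the polynomials and combining like terms:
(0 + 2*p^2 + 2 - 7*p) + (21 + p^4 + p^2*2 + 8*p^3 - 32*p)
= p * (-39) + p^4 + 23 + p^2 * 4 + p^3 * 8
c) p * (-39) + p^4 + 23 + p^2 * 4 + p^3 * 8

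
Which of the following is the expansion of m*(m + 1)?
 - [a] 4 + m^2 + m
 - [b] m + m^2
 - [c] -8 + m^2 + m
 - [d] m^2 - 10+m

Expanding m*(m + 1):
= m + m^2
b) m + m^2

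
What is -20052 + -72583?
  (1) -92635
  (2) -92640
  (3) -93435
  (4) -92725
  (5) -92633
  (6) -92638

-20052 + -72583 = -92635
1) -92635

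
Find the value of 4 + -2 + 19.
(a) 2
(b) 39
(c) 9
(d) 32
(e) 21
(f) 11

First: 4 + -2 = 2
Then: 2 + 19 = 21
e) 21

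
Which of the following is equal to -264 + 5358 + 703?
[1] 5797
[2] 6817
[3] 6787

First: -264 + 5358 = 5094
Then: 5094 + 703 = 5797
1) 5797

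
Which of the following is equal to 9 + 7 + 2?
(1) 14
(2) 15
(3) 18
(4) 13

First: 9 + 7 = 16
Then: 16 + 2 = 18
3) 18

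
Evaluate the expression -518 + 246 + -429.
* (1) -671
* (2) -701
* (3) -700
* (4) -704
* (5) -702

First: -518 + 246 = -272
Then: -272 + -429 = -701
2) -701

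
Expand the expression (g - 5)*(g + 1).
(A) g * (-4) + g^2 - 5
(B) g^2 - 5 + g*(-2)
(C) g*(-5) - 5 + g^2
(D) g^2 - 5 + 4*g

Expanding (g - 5)*(g + 1):
= g * (-4) + g^2 - 5
A) g * (-4) + g^2 - 5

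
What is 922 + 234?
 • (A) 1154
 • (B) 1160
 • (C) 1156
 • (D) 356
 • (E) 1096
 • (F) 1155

922 + 234 = 1156
C) 1156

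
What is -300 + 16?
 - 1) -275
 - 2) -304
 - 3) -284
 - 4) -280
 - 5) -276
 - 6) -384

-300 + 16 = -284
3) -284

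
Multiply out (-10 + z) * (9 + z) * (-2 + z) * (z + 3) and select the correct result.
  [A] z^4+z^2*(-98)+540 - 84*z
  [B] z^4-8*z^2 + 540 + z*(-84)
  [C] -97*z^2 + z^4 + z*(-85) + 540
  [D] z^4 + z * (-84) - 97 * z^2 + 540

Expanding (-10 + z) * (9 + z) * (-2 + z) * (z + 3):
= z^4 + z * (-84) - 97 * z^2 + 540
D) z^4 + z * (-84) - 97 * z^2 + 540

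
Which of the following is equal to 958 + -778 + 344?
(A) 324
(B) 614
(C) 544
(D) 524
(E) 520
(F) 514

First: 958 + -778 = 180
Then: 180 + 344 = 524
D) 524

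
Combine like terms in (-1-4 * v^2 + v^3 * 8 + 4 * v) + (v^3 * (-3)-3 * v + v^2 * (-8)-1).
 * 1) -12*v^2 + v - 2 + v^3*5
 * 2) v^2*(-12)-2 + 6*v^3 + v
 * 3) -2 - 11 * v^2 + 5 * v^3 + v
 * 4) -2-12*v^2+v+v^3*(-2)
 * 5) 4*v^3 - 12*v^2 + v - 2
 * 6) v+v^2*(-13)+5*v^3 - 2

Adding the polynomials and combining like terms:
(-1 - 4*v^2 + v^3*8 + 4*v) + (v^3*(-3) - 3*v + v^2*(-8) - 1)
= -12*v^2 + v - 2 + v^3*5
1) -12*v^2 + v - 2 + v^3*5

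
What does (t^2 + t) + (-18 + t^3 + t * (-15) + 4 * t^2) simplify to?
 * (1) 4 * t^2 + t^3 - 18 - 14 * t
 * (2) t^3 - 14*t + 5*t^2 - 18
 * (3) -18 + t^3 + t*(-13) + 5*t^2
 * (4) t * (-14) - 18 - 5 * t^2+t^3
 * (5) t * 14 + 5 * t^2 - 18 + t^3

Adding the polynomials and combining like terms:
(t^2 + t) + (-18 + t^3 + t*(-15) + 4*t^2)
= t^3 - 14*t + 5*t^2 - 18
2) t^3 - 14*t + 5*t^2 - 18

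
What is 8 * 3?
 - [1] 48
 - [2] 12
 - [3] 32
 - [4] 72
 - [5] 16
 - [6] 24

8 * 3 = 24
6) 24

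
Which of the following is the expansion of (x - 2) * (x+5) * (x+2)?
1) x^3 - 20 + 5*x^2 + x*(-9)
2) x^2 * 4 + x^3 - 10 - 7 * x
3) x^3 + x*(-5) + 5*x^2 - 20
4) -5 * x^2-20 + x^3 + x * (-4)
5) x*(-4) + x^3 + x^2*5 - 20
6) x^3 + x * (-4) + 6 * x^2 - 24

Expanding (x - 2) * (x+5) * (x+2):
= x*(-4) + x^3 + x^2*5 - 20
5) x*(-4) + x^3 + x^2*5 - 20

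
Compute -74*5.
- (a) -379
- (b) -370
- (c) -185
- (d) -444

-74 * 5 = -370
b) -370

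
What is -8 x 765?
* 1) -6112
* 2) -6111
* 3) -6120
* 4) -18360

-8 * 765 = -6120
3) -6120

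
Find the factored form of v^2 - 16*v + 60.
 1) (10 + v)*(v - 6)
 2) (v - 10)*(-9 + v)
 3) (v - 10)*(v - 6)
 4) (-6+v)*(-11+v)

We need to factor v^2 - 16*v + 60.
The factored form is (v - 10)*(v - 6).
3) (v - 10)*(v - 6)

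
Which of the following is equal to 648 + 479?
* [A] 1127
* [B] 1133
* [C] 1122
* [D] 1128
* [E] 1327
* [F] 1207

648 + 479 = 1127
A) 1127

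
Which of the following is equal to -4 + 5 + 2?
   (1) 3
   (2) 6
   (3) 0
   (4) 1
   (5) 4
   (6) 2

First: -4 + 5 = 1
Then: 1 + 2 = 3
1) 3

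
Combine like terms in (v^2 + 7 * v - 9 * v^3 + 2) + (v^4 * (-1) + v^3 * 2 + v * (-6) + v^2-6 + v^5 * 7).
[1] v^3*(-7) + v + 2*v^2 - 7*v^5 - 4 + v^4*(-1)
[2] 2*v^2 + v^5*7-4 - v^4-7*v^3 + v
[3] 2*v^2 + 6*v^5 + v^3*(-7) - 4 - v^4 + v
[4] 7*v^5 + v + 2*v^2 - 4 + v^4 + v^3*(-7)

Adding the polynomials and combining like terms:
(v^2 + 7*v - 9*v^3 + 2) + (v^4*(-1) + v^3*2 + v*(-6) + v^2 - 6 + v^5*7)
= 2*v^2 + v^5*7-4 - v^4-7*v^3 + v
2) 2*v^2 + v^5*7-4 - v^4-7*v^3 + v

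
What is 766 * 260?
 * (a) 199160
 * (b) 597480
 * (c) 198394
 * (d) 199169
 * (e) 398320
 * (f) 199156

766 * 260 = 199160
a) 199160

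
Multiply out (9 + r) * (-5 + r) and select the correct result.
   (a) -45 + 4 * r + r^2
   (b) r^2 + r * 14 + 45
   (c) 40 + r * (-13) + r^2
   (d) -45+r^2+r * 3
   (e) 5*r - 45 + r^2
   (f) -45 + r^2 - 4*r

Expanding (9 + r) * (-5 + r):
= -45 + 4 * r + r^2
a) -45 + 4 * r + r^2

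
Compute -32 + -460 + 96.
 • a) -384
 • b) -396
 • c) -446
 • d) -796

First: -32 + -460 = -492
Then: -492 + 96 = -396
b) -396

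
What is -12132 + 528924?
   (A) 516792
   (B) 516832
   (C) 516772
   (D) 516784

-12132 + 528924 = 516792
A) 516792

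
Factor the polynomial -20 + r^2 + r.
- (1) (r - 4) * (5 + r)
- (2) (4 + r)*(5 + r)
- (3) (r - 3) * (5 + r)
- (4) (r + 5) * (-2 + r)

We need to factor -20 + r^2 + r.
The factored form is (r - 4) * (5 + r).
1) (r - 4) * (5 + r)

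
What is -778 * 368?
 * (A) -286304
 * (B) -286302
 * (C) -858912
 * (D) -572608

-778 * 368 = -286304
A) -286304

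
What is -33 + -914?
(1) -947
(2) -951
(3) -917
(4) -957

-33 + -914 = -947
1) -947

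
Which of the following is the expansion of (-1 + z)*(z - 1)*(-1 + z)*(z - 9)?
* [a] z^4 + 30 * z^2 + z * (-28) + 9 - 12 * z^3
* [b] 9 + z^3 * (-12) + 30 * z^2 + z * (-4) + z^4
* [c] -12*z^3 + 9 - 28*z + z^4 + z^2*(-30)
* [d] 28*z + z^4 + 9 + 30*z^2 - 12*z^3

Expanding (-1 + z)*(z - 1)*(-1 + z)*(z - 9):
= z^4 + 30 * z^2 + z * (-28) + 9 - 12 * z^3
a) z^4 + 30 * z^2 + z * (-28) + 9 - 12 * z^3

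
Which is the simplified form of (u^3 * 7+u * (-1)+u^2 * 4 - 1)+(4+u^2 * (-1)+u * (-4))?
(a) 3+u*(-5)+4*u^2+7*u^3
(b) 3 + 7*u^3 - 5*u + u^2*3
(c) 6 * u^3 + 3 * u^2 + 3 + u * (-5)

Adding the polynomials and combining like terms:
(u^3*7 + u*(-1) + u^2*4 - 1) + (4 + u^2*(-1) + u*(-4))
= 3 + 7*u^3 - 5*u + u^2*3
b) 3 + 7*u^3 - 5*u + u^2*3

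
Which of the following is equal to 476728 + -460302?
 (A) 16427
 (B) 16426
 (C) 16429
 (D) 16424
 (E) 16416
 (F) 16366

476728 + -460302 = 16426
B) 16426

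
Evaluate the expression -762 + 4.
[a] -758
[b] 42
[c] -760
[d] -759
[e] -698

-762 + 4 = -758
a) -758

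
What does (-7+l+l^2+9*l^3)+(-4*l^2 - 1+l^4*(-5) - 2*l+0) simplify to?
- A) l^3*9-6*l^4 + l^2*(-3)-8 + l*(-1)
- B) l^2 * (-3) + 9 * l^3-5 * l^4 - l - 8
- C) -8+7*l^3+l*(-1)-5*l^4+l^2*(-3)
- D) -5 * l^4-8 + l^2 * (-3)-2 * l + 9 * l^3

Adding the polynomials and combining like terms:
(-7 + l + l^2 + 9*l^3) + (-4*l^2 - 1 + l^4*(-5) - 2*l + 0)
= l^2 * (-3) + 9 * l^3-5 * l^4 - l - 8
B) l^2 * (-3) + 9 * l^3-5 * l^4 - l - 8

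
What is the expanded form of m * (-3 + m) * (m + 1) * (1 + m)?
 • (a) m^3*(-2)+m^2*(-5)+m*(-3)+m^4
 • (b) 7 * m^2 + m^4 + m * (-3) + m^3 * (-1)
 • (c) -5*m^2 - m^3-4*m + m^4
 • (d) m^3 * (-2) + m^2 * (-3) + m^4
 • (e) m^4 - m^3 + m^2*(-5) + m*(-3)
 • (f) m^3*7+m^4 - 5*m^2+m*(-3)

Expanding m * (-3 + m) * (m + 1) * (1 + m):
= m^4 - m^3 + m^2*(-5) + m*(-3)
e) m^4 - m^3 + m^2*(-5) + m*(-3)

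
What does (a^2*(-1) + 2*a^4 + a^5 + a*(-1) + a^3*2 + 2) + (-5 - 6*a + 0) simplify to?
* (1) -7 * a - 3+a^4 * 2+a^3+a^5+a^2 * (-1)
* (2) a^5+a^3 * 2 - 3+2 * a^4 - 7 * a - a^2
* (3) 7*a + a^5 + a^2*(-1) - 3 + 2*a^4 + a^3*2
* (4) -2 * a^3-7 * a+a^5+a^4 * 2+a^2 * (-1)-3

Adding the polynomials and combining like terms:
(a^2*(-1) + 2*a^4 + a^5 + a*(-1) + a^3*2 + 2) + (-5 - 6*a + 0)
= a^5+a^3 * 2 - 3+2 * a^4 - 7 * a - a^2
2) a^5+a^3 * 2 - 3+2 * a^4 - 7 * a - a^2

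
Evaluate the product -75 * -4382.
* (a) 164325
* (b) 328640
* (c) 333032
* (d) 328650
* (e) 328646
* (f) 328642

-75 * -4382 = 328650
d) 328650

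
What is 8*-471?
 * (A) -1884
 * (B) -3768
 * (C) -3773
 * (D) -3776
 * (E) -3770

8 * -471 = -3768
B) -3768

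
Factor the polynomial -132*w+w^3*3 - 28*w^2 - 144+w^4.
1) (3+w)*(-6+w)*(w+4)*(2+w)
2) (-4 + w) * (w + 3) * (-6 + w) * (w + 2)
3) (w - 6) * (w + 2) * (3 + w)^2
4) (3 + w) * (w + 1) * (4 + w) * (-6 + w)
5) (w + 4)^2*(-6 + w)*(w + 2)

We need to factor -132*w+w^3*3 - 28*w^2 - 144+w^4.
The factored form is (3+w)*(-6+w)*(w+4)*(2+w).
1) (3+w)*(-6+w)*(w+4)*(2+w)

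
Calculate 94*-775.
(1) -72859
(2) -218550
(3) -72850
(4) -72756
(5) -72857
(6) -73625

94 * -775 = -72850
3) -72850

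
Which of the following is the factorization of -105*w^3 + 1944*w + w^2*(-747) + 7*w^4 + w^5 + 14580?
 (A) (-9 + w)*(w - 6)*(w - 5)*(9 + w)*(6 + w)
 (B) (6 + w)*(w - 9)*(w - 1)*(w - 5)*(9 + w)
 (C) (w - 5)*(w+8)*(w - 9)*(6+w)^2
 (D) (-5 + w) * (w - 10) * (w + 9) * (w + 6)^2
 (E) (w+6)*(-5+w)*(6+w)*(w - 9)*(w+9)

We need to factor -105*w^3 + 1944*w + w^2*(-747) + 7*w^4 + w^5 + 14580.
The factored form is (w+6)*(-5+w)*(6+w)*(w - 9)*(w+9).
E) (w+6)*(-5+w)*(6+w)*(w - 9)*(w+9)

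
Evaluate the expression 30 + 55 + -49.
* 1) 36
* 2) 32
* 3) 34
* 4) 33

First: 30 + 55 = 85
Then: 85 + -49 = 36
1) 36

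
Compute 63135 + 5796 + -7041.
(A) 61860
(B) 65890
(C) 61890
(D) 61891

First: 63135 + 5796 = 68931
Then: 68931 + -7041 = 61890
C) 61890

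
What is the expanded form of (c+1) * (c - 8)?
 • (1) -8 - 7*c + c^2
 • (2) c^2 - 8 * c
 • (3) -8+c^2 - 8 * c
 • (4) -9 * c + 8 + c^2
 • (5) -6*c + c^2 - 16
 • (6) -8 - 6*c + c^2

Expanding (c+1) * (c - 8):
= -8 - 7*c + c^2
1) -8 - 7*c + c^2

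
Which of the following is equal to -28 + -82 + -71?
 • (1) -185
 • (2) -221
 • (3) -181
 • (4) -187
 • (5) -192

First: -28 + -82 = -110
Then: -110 + -71 = -181
3) -181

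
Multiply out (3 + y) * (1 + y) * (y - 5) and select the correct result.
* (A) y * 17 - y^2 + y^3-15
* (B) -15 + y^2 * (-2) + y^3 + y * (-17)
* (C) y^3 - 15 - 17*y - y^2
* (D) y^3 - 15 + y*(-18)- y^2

Expanding (3 + y) * (1 + y) * (y - 5):
= y^3 - 15 - 17*y - y^2
C) y^3 - 15 - 17*y - y^2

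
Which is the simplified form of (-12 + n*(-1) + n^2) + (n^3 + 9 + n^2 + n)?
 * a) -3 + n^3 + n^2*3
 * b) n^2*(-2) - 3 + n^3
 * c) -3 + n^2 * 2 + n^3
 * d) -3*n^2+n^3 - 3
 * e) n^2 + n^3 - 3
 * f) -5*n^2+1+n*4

Adding the polynomials and combining like terms:
(-12 + n*(-1) + n^2) + (n^3 + 9 + n^2 + n)
= -3 + n^2 * 2 + n^3
c) -3 + n^2 * 2 + n^3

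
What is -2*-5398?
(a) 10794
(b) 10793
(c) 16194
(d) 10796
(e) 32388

-2 * -5398 = 10796
d) 10796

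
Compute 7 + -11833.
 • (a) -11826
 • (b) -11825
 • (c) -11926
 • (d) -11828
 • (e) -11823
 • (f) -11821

7 + -11833 = -11826
a) -11826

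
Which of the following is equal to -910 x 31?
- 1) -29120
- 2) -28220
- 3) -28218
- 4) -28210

-910 * 31 = -28210
4) -28210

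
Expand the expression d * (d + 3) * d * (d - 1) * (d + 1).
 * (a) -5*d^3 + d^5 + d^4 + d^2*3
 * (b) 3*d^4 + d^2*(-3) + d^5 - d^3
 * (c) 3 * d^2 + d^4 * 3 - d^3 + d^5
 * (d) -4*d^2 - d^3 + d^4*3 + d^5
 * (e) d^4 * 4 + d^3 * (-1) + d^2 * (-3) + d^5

Expanding d * (d + 3) * d * (d - 1) * (d + 1):
= 3*d^4 + d^2*(-3) + d^5 - d^3
b) 3*d^4 + d^2*(-3) + d^5 - d^3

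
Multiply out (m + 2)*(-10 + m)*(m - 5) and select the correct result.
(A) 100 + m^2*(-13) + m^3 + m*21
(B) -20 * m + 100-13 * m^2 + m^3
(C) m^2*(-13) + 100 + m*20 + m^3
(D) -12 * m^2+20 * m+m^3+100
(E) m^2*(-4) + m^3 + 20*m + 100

Expanding (m + 2)*(-10 + m)*(m - 5):
= m^2*(-13) + 100 + m*20 + m^3
C) m^2*(-13) + 100 + m*20 + m^3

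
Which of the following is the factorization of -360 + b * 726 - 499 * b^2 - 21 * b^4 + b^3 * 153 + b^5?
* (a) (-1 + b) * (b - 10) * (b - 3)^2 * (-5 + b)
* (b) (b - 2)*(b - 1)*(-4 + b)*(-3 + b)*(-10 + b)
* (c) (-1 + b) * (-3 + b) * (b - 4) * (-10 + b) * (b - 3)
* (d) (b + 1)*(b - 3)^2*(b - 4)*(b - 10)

We need to factor -360 + b * 726 - 499 * b^2 - 21 * b^4 + b^3 * 153 + b^5.
The factored form is (-1 + b) * (-3 + b) * (b - 4) * (-10 + b) * (b - 3).
c) (-1 + b) * (-3 + b) * (b - 4) * (-10 + b) * (b - 3)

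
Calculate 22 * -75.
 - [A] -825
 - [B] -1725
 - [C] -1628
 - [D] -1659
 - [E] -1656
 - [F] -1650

22 * -75 = -1650
F) -1650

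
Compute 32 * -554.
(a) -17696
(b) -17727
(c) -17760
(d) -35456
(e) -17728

32 * -554 = -17728
e) -17728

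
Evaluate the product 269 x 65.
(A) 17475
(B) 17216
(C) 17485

269 * 65 = 17485
C) 17485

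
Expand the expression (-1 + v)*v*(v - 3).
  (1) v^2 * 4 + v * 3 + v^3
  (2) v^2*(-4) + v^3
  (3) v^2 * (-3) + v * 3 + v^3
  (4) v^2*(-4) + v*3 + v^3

Expanding (-1 + v)*v*(v - 3):
= v^2*(-4) + v*3 + v^3
4) v^2*(-4) + v*3 + v^3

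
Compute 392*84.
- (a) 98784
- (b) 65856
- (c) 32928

392 * 84 = 32928
c) 32928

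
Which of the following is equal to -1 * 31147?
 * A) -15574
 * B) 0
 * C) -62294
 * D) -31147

-1 * 31147 = -31147
D) -31147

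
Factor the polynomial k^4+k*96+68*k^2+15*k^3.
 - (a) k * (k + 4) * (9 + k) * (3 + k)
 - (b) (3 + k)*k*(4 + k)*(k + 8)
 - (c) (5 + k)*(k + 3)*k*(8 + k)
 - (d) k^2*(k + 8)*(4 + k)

We need to factor k^4+k*96+68*k^2+15*k^3.
The factored form is (3 + k)*k*(4 + k)*(k + 8).
b) (3 + k)*k*(4 + k)*(k + 8)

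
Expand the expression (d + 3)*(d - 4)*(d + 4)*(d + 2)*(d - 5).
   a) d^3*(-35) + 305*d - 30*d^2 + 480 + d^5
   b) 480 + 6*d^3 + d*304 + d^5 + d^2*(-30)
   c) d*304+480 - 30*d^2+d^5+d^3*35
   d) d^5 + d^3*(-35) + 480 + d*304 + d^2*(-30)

Expanding (d + 3)*(d - 4)*(d + 4)*(d + 2)*(d - 5):
= d^5 + d^3*(-35) + 480 + d*304 + d^2*(-30)
d) d^5 + d^3*(-35) + 480 + d*304 + d^2*(-30)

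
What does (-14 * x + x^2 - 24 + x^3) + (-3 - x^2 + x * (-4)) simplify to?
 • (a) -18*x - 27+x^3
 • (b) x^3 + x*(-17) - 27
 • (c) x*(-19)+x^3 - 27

Adding the polynomials and combining like terms:
(-14*x + x^2 - 24 + x^3) + (-3 - x^2 + x*(-4))
= -18*x - 27+x^3
a) -18*x - 27+x^3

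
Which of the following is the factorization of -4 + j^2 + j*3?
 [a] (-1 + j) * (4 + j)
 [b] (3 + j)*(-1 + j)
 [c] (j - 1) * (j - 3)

We need to factor -4 + j^2 + j*3.
The factored form is (-1 + j) * (4 + j).
a) (-1 + j) * (4 + j)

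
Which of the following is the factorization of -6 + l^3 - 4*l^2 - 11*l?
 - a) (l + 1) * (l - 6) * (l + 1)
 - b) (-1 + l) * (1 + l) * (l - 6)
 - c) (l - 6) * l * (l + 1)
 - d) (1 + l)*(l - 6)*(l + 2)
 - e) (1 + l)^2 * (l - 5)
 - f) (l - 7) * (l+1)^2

We need to factor -6 + l^3 - 4*l^2 - 11*l.
The factored form is (l + 1) * (l - 6) * (l + 1).
a) (l + 1) * (l - 6) * (l + 1)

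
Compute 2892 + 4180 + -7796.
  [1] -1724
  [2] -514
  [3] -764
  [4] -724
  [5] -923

First: 2892 + 4180 = 7072
Then: 7072 + -7796 = -724
4) -724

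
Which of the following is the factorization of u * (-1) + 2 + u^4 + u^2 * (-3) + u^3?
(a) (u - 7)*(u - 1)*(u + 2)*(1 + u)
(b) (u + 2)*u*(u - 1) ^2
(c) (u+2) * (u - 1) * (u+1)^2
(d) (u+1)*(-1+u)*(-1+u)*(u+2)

We need to factor u * (-1) + 2 + u^4 + u^2 * (-3) + u^3.
The factored form is (u+1)*(-1+u)*(-1+u)*(u+2).
d) (u+1)*(-1+u)*(-1+u)*(u+2)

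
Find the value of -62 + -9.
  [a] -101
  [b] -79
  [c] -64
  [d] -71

-62 + -9 = -71
d) -71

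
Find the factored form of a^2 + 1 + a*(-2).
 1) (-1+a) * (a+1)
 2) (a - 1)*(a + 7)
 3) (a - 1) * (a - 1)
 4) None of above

We need to factor a^2 + 1 + a*(-2).
The factored form is (a - 1) * (a - 1).
3) (a - 1) * (a - 1)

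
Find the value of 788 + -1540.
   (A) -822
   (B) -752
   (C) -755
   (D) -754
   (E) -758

788 + -1540 = -752
B) -752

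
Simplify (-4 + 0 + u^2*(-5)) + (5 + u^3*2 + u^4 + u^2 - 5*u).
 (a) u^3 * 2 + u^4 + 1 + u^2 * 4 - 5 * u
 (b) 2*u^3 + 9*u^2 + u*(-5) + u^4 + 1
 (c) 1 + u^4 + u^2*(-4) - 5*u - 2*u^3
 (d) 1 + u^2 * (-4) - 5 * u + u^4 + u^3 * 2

Adding the polynomials and combining like terms:
(-4 + 0 + u^2*(-5)) + (5 + u^3*2 + u^4 + u^2 - 5*u)
= 1 + u^2 * (-4) - 5 * u + u^4 + u^3 * 2
d) 1 + u^2 * (-4) - 5 * u + u^4 + u^3 * 2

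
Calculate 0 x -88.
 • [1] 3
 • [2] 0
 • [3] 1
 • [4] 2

0 * -88 = 0
2) 0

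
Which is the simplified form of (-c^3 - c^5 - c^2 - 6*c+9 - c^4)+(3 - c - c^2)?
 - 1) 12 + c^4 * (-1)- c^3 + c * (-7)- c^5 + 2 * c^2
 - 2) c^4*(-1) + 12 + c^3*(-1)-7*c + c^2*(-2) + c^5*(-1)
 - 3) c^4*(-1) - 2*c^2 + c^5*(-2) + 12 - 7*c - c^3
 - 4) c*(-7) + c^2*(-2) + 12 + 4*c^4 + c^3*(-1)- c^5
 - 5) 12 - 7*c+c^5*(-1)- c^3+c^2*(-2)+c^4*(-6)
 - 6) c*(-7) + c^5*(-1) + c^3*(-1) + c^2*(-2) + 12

Adding the polynomials and combining like terms:
(-c^3 - c^5 - c^2 - 6*c + 9 - c^4) + (3 - c - c^2)
= c^4*(-1) + 12 + c^3*(-1)-7*c + c^2*(-2) + c^5*(-1)
2) c^4*(-1) + 12 + c^3*(-1)-7*c + c^2*(-2) + c^5*(-1)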